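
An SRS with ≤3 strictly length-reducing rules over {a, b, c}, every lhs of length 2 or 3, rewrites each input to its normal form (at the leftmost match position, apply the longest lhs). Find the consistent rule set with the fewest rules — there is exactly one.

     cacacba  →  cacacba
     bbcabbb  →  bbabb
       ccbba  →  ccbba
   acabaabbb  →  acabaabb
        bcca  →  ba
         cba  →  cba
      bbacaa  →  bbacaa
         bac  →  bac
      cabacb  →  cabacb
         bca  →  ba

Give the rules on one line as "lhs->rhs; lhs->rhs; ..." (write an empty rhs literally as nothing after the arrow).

bbb->bb; bc->b

  | cacacba
  | bbcabbb => bbabbb => bbabb
  | ccbba
  | acabaabbb => acabaabb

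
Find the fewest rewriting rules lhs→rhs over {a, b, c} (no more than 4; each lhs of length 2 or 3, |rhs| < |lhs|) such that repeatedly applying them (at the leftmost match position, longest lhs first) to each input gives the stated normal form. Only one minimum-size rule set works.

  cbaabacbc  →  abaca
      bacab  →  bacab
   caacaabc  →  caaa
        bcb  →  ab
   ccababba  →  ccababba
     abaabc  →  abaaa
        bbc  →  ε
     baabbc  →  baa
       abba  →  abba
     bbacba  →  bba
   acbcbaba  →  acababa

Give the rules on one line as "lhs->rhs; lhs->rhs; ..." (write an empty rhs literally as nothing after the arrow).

  | cbaabacbc => abacbc => abaca
  | bacab
  | caacaabc => caabc => caaa
  | bcb => ab

aac->; bbc->; bc->a; cba->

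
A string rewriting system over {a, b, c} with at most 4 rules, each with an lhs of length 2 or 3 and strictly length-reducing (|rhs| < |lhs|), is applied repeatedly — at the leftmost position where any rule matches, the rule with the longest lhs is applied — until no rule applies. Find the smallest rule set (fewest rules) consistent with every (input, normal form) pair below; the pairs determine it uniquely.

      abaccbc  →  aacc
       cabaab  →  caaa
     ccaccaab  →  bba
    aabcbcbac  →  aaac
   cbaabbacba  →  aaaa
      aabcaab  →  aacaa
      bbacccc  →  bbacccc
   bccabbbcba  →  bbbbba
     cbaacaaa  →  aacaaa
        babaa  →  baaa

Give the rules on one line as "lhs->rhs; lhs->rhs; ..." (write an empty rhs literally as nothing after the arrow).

ab->a; cb->; cca->b

  | abaccbc => aaccbc => aacc
  | cabaab => caaab => caaa
  | ccaccaab => bccaab => bbab => bba
  | aabcbcbac => aacbcbac => aacbac => aaac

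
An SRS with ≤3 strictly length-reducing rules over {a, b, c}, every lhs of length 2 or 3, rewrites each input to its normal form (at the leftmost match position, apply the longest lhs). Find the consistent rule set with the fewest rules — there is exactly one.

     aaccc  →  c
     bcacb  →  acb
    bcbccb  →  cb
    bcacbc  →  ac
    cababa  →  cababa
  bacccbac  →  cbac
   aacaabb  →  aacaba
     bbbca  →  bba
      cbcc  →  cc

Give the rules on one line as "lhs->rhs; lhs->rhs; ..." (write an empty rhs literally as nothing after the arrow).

abb->ba; acc->c; bc->

  | aaccc => acc => c
  | bcacb => acb
  | bcbccb => bccb => cb
  | bcacbc => acbc => ac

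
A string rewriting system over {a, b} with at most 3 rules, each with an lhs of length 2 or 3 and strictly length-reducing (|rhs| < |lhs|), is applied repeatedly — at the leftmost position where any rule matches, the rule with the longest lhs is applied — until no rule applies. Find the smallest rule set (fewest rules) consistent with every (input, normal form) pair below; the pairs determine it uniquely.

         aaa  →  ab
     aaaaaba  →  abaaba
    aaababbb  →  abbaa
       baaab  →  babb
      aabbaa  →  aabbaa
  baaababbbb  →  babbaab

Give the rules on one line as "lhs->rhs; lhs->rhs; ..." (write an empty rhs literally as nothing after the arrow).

  | aaa => ab
  | aaaaaba => abaaba
  | aaababbb => abbabbb => abbaa
  | baaab => babb

aaa->ab; bbb->a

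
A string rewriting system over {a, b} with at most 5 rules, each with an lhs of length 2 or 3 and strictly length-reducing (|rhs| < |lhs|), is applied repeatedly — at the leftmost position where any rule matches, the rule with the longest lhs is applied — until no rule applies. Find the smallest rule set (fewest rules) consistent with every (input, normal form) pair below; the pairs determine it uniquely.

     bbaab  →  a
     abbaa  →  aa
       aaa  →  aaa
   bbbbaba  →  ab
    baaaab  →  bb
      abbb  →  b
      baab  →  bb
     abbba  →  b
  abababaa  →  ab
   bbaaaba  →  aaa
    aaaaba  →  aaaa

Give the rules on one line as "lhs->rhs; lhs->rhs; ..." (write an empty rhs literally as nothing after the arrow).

aab->a; abb->; ba->b; bba->a

  | bbaab => aab => a
  | abbaa => aa
  | aaa
  | bbbbaba => bbaba => aba => ab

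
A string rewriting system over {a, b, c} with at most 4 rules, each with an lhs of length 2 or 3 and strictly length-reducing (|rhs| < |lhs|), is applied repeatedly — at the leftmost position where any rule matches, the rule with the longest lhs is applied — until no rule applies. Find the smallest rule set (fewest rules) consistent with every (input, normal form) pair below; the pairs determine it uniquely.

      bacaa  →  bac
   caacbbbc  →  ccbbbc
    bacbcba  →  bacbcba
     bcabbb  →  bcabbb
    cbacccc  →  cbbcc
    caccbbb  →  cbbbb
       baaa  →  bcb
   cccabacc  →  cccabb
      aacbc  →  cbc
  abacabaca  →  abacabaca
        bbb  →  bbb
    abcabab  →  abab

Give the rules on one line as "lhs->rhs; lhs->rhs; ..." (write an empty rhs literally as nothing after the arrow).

aa->; aaa->cb; abc->; acc->b

  | bacaa => bac
  | caacbbbc => ccbbbc
  | bacbcba
  | bcabbb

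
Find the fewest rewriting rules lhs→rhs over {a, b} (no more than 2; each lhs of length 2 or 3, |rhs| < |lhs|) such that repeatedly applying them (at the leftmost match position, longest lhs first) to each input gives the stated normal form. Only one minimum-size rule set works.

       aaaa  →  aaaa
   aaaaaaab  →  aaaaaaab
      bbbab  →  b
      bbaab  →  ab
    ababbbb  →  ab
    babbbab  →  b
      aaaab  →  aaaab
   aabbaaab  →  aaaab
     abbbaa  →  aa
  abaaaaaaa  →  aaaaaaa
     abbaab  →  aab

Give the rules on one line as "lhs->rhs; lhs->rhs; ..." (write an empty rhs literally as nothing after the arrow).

  | aaaa
  | aaaaaaab
  | bbbab => bbab => bab => b
  | bbaab => baab => ab

ba->; bb->b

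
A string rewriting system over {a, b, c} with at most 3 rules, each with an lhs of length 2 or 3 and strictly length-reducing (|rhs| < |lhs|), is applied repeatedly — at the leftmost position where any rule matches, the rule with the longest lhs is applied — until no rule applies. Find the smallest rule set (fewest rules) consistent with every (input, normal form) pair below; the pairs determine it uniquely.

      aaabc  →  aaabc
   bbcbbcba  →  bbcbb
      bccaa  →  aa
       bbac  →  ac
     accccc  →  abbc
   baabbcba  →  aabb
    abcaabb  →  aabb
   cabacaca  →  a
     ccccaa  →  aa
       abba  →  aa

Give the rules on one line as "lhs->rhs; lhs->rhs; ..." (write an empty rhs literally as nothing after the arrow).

ba->a; ca->; cc->b

  | aaabc
  | bbcbbcba => bbcbbca => bbcbb
  | bccaa => bbaa => baa => aa
  | bbac => bac => ac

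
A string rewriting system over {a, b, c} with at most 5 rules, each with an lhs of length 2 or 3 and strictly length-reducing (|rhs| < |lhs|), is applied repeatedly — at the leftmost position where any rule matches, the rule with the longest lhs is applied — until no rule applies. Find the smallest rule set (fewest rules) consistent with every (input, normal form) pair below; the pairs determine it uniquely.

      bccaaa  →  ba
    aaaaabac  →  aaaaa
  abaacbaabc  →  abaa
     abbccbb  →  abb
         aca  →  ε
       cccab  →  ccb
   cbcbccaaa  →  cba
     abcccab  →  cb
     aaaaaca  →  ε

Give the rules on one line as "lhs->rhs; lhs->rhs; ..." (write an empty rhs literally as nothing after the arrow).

ac->c; bc->; ca->; caa->b

  | bccaaa => caaa => ba
  | aaaaabac => aaaaabc => aaaaa
  | abaacbaabc => abacbaabc => abcbaabc => abaabc => abaa
  | abbccbb => abcbb => abb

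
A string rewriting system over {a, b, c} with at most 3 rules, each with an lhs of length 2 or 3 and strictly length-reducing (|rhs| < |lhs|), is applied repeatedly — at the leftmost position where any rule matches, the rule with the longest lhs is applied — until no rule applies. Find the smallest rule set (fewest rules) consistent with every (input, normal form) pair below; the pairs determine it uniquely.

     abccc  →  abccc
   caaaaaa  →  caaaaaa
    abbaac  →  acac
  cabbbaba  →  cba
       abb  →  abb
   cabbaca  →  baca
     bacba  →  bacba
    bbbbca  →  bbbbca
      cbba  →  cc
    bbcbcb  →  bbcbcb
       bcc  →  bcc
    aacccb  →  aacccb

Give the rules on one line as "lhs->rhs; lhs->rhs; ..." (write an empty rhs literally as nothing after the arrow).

  | abccc
  | caaaaaa
  | abbaac => acac
  | cabbbaba => bbaba => cba

bba->c; cab->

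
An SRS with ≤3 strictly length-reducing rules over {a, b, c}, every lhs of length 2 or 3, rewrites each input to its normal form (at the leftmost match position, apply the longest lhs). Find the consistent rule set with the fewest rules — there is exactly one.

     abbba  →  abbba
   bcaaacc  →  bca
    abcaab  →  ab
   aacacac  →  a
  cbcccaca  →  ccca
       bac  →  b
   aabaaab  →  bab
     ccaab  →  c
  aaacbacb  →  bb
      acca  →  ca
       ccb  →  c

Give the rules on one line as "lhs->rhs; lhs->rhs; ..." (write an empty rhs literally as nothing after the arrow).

  | abbba
  | bcaaacc => bcaac => bca
  | abcaab => abcb => ab
  | aacacac => aacac => aac => a

aab->b; ac->; cb->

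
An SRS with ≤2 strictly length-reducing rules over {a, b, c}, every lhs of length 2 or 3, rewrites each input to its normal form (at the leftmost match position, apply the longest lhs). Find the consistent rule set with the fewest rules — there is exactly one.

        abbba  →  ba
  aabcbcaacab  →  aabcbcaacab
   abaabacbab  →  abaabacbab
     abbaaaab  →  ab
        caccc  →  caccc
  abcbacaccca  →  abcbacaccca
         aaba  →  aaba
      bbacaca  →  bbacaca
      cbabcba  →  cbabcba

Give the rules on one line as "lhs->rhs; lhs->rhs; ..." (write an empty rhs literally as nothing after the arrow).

aaa->; abb->

  | abbba => ba
  | aabcbcaacab
  | abaabacbab
  | abbaaaab => aaaab => ab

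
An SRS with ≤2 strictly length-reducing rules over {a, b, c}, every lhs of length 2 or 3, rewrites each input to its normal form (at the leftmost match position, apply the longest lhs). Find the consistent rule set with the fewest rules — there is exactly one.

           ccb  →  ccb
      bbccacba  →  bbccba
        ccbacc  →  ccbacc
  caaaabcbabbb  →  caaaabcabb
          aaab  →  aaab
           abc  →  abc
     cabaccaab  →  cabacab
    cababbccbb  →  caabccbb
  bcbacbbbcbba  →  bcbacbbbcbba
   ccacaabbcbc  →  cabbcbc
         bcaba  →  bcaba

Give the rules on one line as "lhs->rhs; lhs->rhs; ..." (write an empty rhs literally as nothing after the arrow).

bab->a; cca->c

  | ccb
  | bbccacba => bbccba
  | ccbacc
  | caaaabcbabbb => caaaabcabb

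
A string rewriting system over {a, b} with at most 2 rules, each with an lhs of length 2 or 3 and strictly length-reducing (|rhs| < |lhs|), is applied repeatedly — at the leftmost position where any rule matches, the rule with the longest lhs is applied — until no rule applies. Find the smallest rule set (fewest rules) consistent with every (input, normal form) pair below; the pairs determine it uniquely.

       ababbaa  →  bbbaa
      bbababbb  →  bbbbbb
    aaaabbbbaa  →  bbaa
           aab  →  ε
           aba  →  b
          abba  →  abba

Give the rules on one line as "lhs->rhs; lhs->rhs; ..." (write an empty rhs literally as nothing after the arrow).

aab->; aba->b

  | ababbaa => bbbaa
  | bbababbb => bbbbbb
  | aaaabbbbaa => aabbbaa => bbaa
  | aab => ε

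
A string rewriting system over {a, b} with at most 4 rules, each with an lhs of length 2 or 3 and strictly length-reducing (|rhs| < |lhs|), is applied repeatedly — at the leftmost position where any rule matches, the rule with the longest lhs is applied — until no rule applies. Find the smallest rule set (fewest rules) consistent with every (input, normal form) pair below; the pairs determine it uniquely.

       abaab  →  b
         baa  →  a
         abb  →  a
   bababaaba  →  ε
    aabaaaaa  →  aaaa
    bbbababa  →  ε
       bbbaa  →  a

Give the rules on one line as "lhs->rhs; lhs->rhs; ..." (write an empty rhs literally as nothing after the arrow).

ab->b; ba->; bb->a

  | abaab => baab => ab => b
  | baa => a
  | abb => bb => a
  | bababaaba => babaaba => baaba => aba => ba => ε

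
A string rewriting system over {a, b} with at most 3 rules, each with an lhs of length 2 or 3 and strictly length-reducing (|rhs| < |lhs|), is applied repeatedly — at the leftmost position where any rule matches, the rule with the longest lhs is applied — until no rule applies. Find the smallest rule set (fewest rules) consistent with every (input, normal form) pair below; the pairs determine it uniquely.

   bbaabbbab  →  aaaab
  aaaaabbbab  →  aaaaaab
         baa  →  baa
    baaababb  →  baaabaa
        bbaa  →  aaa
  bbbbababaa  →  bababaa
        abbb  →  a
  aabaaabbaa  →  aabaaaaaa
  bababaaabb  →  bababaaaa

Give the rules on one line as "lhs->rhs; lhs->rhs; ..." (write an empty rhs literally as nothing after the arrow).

  | bbaabbbab => aaabbbab => aaaab
  | aaaaabbbab => aaaaaab
  | baa
  | baaababb => baaabaa

bb->a; bbb->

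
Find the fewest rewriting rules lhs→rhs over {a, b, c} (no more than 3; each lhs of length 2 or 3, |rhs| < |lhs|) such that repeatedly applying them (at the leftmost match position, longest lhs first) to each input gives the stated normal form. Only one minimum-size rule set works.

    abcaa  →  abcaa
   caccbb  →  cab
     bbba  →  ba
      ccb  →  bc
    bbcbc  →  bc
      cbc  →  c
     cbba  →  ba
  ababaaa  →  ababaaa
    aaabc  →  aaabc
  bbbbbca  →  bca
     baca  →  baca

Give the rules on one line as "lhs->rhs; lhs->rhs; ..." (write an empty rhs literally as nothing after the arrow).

bb->b; cb->; ccb->bc

  | abcaa
  | caccbb => cabcb => cab
  | bbba => bba => ba
  | ccb => bc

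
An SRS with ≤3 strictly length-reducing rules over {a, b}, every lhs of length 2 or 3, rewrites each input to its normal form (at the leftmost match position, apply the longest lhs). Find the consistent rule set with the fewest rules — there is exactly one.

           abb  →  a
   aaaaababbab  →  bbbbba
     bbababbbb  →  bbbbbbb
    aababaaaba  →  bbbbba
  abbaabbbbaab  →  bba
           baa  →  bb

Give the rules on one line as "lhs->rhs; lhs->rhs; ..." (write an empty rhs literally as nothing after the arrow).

aa->b; ab->a

  | abb => ab => a
  | aaaaababbab => baaababbab => bbababbab => bbaabbab => bbbbbab => bbbbba
  | bbababbbb => bbaabbbb => bbbbbbb
  | aababaaaba => bbabaaaba => bbaaaaba => bbbaaba => bbbbba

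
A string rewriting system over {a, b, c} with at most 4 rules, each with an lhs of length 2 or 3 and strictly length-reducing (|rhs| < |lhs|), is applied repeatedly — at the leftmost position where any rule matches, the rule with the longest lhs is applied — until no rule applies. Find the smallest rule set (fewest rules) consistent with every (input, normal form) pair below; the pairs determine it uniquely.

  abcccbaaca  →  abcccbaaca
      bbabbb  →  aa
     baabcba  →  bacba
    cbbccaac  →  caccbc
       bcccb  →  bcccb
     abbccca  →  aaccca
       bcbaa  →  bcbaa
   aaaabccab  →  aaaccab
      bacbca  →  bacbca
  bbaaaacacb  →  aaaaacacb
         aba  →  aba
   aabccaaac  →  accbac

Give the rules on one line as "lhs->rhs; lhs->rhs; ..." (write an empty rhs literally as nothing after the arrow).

  | abcccbaaca
  | bbabbb => aabbb => abb => aa
  | baabcba => bacba
  | cbbccaac => caccaac => caccbc

aab->a; bb->a; caa->cb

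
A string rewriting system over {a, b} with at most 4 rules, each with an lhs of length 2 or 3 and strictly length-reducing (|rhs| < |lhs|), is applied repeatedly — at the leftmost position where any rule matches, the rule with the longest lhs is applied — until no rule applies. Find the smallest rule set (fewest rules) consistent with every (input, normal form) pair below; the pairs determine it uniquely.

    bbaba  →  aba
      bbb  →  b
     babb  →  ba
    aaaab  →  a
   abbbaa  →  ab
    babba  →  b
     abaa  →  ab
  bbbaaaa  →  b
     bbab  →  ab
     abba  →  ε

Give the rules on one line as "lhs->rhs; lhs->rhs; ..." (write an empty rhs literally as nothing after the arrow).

  | bbaba => aba
  | bbb => b
  | babb => ba
  | aaaab => aab => a

aa->; aab->a; bb->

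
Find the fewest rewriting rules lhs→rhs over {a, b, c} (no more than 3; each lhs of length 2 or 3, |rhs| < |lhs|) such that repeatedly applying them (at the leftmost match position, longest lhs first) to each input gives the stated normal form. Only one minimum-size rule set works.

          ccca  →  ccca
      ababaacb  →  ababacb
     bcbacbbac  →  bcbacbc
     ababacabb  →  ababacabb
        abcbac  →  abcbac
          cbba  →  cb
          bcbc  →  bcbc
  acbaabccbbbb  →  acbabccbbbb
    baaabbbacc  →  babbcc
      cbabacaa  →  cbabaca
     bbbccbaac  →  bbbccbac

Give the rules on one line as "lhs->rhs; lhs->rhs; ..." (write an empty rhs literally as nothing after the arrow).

aa->a; bba->b

  | ccca
  | ababaacb => ababacb
  | bcbacbbac => bcbacbc
  | ababacabb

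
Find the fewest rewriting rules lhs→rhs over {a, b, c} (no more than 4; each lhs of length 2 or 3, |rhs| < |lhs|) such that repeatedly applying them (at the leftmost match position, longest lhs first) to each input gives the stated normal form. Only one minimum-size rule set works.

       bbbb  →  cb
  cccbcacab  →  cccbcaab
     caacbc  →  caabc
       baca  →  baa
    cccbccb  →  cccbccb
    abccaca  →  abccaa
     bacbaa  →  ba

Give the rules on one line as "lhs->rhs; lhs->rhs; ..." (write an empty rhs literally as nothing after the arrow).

aba->; ac->a; bbb->c

  | bbbb => cb
  | cccbcacab => cccbcaab
  | caacbc => caabc
  | baca => baa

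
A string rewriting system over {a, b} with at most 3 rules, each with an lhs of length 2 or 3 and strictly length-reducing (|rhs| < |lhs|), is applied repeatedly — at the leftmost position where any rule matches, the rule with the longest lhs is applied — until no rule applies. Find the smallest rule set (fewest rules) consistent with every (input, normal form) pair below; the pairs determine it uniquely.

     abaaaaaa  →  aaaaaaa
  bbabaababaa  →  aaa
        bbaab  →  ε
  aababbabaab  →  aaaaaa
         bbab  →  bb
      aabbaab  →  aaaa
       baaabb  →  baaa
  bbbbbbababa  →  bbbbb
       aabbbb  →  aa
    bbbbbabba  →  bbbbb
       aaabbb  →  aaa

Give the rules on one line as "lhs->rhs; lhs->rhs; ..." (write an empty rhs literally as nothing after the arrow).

ab->a; bab->; bba->b

  | abaaaaaa => aaaaaaa
  | bbabaababaa => bbaababaa => bababaa => abaa => aaa
  | bbaab => bab => ε
  | aababbabaab => aaabbabaab => aaababaab => aaaabaab => aaaaaab => aaaaaa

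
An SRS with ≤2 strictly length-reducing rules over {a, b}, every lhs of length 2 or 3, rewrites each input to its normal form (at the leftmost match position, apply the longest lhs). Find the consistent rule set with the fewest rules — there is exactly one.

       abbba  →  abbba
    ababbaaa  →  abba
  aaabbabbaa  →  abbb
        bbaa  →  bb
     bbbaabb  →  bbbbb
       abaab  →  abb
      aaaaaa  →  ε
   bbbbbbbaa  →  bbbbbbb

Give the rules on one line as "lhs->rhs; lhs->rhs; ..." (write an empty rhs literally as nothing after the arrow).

  | abbba
  | ababbaaa => abbaaa => abba
  | aaabbabbaa => abbabbaa => abbbaa => abbb
  | bbaa => bb

aa->; bab->b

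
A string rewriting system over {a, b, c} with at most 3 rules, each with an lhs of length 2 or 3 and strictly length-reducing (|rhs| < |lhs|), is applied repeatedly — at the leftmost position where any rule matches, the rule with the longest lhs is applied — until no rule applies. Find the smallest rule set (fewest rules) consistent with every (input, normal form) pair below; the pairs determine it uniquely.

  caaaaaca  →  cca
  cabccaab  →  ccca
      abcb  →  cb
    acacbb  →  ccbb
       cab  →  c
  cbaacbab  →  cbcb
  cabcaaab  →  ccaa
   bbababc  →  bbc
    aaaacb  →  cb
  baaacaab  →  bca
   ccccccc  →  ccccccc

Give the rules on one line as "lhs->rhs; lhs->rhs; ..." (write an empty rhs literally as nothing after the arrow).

ab->; ac->c

  | caaaaaca => caaaaca => caaaca => caaca => caca => cca
  | cabccaab => cccaab => ccca
  | abcb => cb
  | acacbb => cacbb => ccbb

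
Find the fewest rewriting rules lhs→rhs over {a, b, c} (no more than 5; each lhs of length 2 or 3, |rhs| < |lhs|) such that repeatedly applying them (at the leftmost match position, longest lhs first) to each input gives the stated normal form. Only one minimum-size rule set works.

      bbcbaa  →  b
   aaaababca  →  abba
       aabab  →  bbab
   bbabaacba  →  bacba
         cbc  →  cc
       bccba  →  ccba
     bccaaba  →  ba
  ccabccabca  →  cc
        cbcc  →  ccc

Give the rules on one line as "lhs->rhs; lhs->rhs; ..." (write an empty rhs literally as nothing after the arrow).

aa->b; baa->ab; bc->c; ca->

  | bbcbaa => bcbaa => cbaa => cab => b
  | aaaababca => baababca => abbabca => abbaca => abba
  | aabab => bbab
  | bbabaacba => bbaabcba => babbcba => babcba => bacba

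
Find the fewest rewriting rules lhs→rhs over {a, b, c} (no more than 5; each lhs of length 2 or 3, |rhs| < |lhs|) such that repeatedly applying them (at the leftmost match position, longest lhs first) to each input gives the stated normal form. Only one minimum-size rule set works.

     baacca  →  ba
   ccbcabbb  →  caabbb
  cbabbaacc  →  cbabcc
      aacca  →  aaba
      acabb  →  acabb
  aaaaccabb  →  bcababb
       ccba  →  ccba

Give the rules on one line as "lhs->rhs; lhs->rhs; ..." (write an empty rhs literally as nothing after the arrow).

aaa->bc; baa->; cbc->a; cca->ba

  | baacca => cca => ba
  | ccbcabbb => caabbb
  | cbabbaacc => cbabcc
  | aacca => aaba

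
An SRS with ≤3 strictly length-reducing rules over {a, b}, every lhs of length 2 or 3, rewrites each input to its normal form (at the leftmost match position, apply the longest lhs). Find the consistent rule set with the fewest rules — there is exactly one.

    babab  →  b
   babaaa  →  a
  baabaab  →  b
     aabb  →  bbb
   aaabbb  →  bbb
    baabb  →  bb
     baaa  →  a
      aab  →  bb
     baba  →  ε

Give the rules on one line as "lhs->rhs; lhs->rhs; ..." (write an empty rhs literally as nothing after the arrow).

  | babab => bab => b
  | babaaa => baaa => a
  | baabaab => baab => b
  | aabb => bbb

aa->b; ba->; baa->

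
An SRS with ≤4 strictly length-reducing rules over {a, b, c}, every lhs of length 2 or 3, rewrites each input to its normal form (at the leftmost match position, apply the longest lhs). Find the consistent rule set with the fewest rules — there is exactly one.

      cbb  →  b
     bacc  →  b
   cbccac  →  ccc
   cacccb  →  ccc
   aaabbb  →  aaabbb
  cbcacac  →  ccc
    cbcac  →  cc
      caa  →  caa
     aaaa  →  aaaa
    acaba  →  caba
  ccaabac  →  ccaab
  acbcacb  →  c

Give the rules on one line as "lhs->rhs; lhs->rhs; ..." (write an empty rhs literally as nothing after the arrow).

  | cbb => b
  | bacc => bcc => bc => b
  | cbccac => ccac => ccc
  | cacccb => ccccb => ccc

ac->c; bc->b; cb->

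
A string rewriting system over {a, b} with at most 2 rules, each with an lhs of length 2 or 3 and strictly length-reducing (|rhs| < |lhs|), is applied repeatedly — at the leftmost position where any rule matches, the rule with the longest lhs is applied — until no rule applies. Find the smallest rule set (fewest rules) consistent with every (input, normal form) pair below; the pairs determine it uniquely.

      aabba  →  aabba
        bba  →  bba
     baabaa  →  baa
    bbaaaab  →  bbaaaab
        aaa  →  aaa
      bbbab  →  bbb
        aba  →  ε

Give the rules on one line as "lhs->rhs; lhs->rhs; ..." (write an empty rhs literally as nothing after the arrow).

  | aabba
  | bba
  | baabaa => baa
  | bbaaaab

aba->; bab->b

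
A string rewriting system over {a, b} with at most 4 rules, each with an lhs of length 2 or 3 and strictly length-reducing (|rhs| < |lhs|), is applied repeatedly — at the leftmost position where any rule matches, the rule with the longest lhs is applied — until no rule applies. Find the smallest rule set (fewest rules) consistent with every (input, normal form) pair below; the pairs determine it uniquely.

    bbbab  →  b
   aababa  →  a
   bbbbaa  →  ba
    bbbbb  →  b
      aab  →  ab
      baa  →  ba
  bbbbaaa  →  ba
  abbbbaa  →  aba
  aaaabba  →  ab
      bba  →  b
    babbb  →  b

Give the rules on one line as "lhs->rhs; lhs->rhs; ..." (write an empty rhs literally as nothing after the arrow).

aa->a; bab->; bb->b; bba->b

  | bbbab => bbab => bb => b
  | aababa => ababa => aa => a
  | bbbbaa => bbbaa => bbaa => ba
  | bbbbb => bbbb => bbb => bb => b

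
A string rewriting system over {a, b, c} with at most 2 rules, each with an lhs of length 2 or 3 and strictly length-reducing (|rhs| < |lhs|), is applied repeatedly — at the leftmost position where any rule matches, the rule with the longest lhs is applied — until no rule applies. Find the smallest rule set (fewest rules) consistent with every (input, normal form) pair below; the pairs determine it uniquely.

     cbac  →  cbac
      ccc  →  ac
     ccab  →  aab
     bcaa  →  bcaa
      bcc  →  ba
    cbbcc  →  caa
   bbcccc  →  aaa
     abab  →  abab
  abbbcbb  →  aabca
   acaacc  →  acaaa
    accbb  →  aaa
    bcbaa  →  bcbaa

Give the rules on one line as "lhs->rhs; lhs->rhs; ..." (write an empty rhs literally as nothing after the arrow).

bb->a; cc->a

  | cbac
  | ccc => ac
  | ccab => aab
  | bcaa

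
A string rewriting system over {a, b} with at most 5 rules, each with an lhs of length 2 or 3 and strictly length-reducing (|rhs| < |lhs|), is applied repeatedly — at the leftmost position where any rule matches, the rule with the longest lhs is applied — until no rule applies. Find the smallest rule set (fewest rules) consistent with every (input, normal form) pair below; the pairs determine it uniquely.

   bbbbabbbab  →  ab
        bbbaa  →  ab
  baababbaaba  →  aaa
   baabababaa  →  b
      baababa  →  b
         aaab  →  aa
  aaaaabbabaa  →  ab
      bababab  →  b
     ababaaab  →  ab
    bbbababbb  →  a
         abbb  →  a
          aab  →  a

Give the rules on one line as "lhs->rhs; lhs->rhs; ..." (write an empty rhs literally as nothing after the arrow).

aab->bb; ba->b; bab->b; bb->a

  | bbbbabbbab => abbabbbab => aaabbbab => abbbbab => aabbab => bbbab => abab => ab
  | bbbaa => abaa => aba => ab
  | baababbaaba => bababbaaba => babbaaba => bbaaba => aaaba => abba => aaa
  | baabababaa => babababaa => bababaa => babaa => baa => ba => b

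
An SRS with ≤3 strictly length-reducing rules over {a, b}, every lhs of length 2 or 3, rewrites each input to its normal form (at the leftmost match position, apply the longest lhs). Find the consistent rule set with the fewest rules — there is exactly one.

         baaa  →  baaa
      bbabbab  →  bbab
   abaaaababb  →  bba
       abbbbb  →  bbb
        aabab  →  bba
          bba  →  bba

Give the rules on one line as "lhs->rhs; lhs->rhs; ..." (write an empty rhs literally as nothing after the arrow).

  | baaa
  | bbabbab => bbab
  | abaaaababb => aaaaababb => aaabaabb => abaaabb => aaaabb => aabab => baab => bba
  | abbbbb => bbb

aab->ba; aba->aa; abb->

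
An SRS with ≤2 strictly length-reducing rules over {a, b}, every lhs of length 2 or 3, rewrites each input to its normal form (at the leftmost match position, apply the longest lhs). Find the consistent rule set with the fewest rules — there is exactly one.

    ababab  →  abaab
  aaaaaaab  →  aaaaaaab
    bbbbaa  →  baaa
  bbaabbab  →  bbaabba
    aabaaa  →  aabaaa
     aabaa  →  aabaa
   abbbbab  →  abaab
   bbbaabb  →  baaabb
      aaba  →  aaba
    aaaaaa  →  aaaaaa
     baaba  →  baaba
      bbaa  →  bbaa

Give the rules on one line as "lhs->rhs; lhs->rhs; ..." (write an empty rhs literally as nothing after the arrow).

bab->ba; bbb->ba

  | ababab => abaab
  | aaaaaaab
  | bbbbaa => babaa => baaa
  | bbaabbab => bbaabba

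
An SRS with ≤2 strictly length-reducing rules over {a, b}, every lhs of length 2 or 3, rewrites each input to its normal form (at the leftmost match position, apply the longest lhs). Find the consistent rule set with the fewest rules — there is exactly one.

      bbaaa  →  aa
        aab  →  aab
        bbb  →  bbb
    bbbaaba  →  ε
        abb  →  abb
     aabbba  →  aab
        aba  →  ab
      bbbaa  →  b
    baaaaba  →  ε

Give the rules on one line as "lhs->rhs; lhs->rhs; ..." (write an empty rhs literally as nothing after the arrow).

  | bbaaa => aa
  | aab
  | bbb
  | bbbaaba => baba => bba => ε

ba->b; bba->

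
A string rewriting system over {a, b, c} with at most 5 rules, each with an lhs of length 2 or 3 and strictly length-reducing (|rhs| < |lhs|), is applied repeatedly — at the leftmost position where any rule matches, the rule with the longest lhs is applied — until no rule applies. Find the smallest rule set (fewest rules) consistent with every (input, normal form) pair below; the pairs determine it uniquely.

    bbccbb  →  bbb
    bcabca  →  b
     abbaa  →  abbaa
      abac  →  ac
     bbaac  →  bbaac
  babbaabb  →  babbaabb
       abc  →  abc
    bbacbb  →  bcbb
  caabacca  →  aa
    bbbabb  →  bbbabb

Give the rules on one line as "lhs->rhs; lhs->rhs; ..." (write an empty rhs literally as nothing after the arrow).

  | bbccbb => bccbb => bbb
  | bcabca => bbca => bca => b
  | abbaa
  | abac => ac

bac->c; bbc->bc; ca->; cc->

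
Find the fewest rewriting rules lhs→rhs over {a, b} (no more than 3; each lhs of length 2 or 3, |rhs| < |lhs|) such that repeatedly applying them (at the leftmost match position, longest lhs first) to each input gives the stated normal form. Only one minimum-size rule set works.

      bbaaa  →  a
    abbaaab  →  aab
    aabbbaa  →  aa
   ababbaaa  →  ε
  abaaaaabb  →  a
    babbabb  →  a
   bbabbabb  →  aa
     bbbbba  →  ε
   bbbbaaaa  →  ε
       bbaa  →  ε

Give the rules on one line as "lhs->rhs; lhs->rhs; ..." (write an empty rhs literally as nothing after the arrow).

aaa->; ba->a; bb->a

  | bbaaa => aaaa => a
  | abbaaab => aaaaab => aab
  | aabbbaa => aaabaa => baa => aa
  | ababbaaa => aabbaaa => aaaaaa => aaa => ε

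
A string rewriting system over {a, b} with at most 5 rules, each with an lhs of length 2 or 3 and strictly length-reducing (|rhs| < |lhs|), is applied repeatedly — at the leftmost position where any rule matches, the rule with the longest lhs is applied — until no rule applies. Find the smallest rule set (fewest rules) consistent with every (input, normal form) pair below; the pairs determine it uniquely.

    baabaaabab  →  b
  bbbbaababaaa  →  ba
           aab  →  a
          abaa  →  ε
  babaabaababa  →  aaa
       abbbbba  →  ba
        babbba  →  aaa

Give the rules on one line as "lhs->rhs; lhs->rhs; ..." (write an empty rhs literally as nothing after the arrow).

  | baabaaabab => baaabab => abab => bab => b
  | bbbbaababaaa => aabaababaaa => abaababaaa => baababaaa => babaaa => bbaaa => ba
  | aab => a
  | abaa => baa => ε

ab->; aba->ba; baa->; bbb->aa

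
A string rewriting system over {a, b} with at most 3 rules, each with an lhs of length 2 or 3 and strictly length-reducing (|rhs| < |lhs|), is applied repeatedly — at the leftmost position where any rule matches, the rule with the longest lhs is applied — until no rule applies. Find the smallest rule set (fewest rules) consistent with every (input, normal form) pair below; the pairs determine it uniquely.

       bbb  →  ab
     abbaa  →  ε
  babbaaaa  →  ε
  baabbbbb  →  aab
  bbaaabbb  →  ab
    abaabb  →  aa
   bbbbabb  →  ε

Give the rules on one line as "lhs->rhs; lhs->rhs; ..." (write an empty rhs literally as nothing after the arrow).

  | bbb => ab
  | abbaa => aaaa => baa => ε
  | babbaaaa => baaaaaa => aaaa => baa => ε
  | baabbbbb => bbbbb => abbb => aab

aaa->ba; baa->; bb->a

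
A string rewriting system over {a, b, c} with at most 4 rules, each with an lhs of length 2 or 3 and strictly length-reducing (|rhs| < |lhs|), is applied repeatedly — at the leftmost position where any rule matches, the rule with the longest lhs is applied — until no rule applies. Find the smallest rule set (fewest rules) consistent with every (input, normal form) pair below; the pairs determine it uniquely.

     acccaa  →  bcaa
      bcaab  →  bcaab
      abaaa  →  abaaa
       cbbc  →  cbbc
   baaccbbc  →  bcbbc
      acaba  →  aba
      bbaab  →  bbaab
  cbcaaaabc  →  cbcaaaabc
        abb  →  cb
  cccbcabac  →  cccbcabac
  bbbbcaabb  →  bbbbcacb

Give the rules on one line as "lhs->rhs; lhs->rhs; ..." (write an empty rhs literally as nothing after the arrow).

abb->cb; aca->a; acc->b

  | acccaa => bcaa
  | bcaab
  | abaaa
  | cbbc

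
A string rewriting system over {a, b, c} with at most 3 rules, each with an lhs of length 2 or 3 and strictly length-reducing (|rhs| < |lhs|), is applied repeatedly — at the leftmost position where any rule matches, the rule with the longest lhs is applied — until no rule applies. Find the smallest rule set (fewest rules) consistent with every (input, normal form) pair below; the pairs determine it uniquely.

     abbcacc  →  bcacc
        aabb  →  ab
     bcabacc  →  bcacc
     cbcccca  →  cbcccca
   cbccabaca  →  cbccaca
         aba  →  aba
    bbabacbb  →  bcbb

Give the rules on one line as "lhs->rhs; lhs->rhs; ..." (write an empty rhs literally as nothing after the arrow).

  | abbcacc => bcacc
  | aabb => ab
  | bcabacc => bcacc
  | cbcccca

abb->b; bac->c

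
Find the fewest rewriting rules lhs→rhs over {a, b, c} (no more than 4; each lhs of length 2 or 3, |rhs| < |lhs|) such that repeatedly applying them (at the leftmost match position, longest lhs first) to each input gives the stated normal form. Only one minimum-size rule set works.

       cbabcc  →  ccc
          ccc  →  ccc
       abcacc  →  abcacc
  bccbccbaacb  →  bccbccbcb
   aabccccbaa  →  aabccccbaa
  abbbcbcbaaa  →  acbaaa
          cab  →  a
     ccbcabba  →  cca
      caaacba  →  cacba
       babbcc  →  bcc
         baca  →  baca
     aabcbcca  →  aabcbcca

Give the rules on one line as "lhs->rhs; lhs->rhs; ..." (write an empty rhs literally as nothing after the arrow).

  | cbabcc => ccc
  | ccc
  | abcacc
  | bccbccbaacb => bccbccbcb

aac->c; bab->; bbc->a; cab->a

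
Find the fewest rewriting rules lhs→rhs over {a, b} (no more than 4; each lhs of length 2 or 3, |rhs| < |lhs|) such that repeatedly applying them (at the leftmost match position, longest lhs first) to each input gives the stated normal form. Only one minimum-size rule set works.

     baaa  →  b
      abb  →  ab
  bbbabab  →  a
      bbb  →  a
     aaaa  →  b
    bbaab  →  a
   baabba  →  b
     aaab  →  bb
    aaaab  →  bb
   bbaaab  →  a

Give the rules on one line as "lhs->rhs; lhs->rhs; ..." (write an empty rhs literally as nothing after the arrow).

aa->b; abb->ab; ba->b; bbb->a

  | baaa => baa => ba => b
  | abb => ab
  | bbbabab => aabab => bbab => bbb => a
  | bbb => a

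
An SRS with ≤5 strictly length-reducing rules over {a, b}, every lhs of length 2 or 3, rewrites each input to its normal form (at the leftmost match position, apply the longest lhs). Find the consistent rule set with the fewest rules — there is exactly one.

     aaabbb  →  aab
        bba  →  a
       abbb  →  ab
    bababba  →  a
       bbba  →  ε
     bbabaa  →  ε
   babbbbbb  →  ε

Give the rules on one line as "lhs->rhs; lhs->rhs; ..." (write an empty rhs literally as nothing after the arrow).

  | aaabbb => aabbb => aab
  | bba => a
  | abbb => ab
  | bababba => babba => bba => a

aaa->aa; aba->b; ba->; bb->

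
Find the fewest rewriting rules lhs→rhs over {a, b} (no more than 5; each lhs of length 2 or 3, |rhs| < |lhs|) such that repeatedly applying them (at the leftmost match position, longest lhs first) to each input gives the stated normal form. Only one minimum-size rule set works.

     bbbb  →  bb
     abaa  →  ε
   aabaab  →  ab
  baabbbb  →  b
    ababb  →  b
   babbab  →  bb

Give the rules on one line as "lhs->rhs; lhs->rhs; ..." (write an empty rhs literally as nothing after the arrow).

aa->; abb->b; ba->; bbb->b

  | bbbb => bb
  | abaa => aa => ε
  | aabaab => baab => ab
  | baabbbb => abbbb => bbb => b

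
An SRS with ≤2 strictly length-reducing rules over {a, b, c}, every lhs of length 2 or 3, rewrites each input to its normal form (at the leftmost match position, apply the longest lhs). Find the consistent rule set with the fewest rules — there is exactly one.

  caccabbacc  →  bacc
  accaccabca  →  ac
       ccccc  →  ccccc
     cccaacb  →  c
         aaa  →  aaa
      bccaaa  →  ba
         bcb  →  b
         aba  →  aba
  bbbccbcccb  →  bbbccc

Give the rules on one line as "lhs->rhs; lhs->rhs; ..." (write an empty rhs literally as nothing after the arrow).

ca->; cb->

  | caccabbacc => ccabbacc => cbbacc => bacc
  | accaccabca => acccabca => accbca => acca => ac
  | ccccc
  | cccaacb => ccacb => ccb => c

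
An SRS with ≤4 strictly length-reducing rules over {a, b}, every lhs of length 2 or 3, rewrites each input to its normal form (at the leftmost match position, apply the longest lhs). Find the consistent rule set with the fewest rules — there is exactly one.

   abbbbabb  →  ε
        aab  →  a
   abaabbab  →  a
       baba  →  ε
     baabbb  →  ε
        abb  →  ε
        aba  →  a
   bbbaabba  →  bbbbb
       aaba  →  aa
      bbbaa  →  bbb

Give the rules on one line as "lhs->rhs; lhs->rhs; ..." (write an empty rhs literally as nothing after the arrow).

  | abbbbabb => abbbabb => abbabb => ababb => abb => ab => ε
  | aab => a
  | abaabbab => aabbab => aabab => aab => a
  | baba => ba => ε

ab->; abb->ab; ba->; bba->bb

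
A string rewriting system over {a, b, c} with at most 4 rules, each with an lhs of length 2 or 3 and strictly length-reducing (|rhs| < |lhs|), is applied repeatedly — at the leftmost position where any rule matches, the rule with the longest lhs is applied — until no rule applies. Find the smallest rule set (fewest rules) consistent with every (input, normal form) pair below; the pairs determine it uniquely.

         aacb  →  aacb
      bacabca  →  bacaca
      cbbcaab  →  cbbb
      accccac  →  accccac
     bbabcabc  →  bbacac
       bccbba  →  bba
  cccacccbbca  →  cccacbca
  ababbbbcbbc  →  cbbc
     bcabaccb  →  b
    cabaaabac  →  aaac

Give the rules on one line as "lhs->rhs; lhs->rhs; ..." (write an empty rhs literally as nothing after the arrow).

  | aacb
  | bacabca => bacaca
  | cbbcaab => cbbb
  | accccac

ab->a; abb->; caa->; ccb->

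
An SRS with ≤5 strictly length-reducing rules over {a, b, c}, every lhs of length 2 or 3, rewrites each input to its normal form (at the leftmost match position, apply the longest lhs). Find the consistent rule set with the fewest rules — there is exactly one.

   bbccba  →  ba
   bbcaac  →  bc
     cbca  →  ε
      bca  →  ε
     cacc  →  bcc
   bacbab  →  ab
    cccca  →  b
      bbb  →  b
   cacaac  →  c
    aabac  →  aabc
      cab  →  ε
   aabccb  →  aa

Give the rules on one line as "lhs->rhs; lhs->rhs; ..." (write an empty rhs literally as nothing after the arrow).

  | bbccba => ccba => cba => ba
  | bbcaac => caac => bac => bc
  | cbca => bca => bb => ε
  | bca => bb => ε

ac->c; bb->; ca->b; cb->b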